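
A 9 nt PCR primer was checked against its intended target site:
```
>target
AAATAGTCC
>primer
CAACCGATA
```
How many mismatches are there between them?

6

Mismatches (1-based): position 1: A→C; position 4: T→C; position 5: A→C; position 7: T→A; position 8: C→T; position 9: C→A.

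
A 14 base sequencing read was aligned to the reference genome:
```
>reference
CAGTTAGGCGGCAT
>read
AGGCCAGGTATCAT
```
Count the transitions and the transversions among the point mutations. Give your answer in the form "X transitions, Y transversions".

Mismatches (1-based):
base 1: C→A (pyrimidine→purine, transversion)
base 2: A→G (purine→purine, transition)
base 4: T→C (pyrimidine→pyrimidine, transition)
base 5: T→C (pyrimidine→pyrimidine, transition)
base 9: C→T (pyrimidine→pyrimidine, transition)
base 10: G→A (purine→purine, transition)
base 11: G→T (purine→pyrimidine, transversion)

5 transitions, 2 transversions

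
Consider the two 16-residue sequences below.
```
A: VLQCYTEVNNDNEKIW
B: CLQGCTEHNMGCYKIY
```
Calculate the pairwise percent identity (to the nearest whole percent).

44%

Mismatches at positions 1, 4, 5, 8, 10, 11, 12, 13, 16 (1-based): 9 of 16.
Identical positions: 7/16 = 43.75% → 44%.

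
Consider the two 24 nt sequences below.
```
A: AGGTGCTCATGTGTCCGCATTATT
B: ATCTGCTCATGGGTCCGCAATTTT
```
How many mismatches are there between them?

5

Comparing position by position, 5 sites differ: 2 (G/T), 3 (G/C), 12 (T/G), 20 (T/A), 22 (A/T).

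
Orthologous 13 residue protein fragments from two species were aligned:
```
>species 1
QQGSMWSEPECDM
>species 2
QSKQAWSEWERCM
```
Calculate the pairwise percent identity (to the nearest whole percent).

46%

7 positions differ (2, 3, 4, 5, 9, 11, 12), so 6 of 13 match: 6/13 = 46.15%.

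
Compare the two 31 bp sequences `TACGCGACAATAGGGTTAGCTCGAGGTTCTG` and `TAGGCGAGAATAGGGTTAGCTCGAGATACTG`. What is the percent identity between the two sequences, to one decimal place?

87.1%

4 positions differ (3, 8, 26, 28), so 27 of 31 match: 27/31 = 87.1%.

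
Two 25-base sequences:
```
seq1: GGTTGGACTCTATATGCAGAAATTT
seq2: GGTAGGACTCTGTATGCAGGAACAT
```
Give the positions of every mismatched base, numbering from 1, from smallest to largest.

Scanning 1-based: 4: T/A; 12: A/G; 20: A/G; 23: T/C; 24: T/A.

4, 12, 20, 23, 24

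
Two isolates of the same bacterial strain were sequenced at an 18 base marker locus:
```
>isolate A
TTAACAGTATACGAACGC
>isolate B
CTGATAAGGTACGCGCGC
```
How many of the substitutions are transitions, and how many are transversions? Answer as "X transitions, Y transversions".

Transitions (purine↔purine or pyrimidine↔pyrimidine): 1 T→C, 3 A→G, 5 C→T, 7 G→A, 9 A→G, 15 A→G.
Transversions (purine↔pyrimidine): 8 T→G, 14 A→C.

6 transitions, 2 transversions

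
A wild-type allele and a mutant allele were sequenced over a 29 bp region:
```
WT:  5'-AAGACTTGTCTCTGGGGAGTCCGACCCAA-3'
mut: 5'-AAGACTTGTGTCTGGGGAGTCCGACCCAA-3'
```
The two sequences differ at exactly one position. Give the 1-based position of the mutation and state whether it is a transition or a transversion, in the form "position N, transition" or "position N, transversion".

position 10, transversion

Position 10 changes C→G. C is a pyrimidine and G is a purine, so this is a transversion.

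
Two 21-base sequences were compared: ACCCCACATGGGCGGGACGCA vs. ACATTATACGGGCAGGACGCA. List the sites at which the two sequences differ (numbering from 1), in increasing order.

3, 4, 5, 7, 9, 14

Scanning 1-based: 3: C/A; 4: C/T; 5: C/T; 7: C/T; 9: T/C; 14: G/A.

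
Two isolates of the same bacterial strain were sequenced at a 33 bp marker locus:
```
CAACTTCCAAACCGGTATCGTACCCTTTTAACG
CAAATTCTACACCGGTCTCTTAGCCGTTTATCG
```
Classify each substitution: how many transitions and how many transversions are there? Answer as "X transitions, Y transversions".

1 transition, 7 transversions

Transitions (purine↔purine or pyrimidine↔pyrimidine): 8 C→T.
Transversions (purine↔pyrimidine): 4 C→A, 10 A→C, 17 A→C, 20 G→T, 23 C→G, 26 T→G, 31 A→T.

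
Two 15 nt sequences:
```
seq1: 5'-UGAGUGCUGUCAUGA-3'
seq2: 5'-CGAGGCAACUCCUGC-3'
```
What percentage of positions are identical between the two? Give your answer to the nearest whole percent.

47%

8 positions differ (1, 5, 6, 7, 8, 9, 12, 15), so 7 of 15 match: 7/15 = 46.67%.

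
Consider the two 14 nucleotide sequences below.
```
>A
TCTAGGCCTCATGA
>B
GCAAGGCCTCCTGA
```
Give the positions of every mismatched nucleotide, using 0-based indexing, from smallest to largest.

0, 2, 10

Differences at position 0 (T→G), position 2 (T→A), position 10 (A→C).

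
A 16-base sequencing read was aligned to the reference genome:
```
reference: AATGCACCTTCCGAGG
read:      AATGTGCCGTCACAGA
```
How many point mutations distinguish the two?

6

Mismatches (1-based): position 5: C→T; position 6: A→G; position 9: T→G; position 12: C→A; position 13: G→C; position 16: G→A.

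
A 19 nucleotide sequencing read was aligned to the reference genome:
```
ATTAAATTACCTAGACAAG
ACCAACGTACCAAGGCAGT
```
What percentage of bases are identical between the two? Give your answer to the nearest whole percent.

8 positions differ (2, 3, 6, 7, 12, 15, 18, 19), so 11 of 19 match: 11/19 = 57.89%.

58%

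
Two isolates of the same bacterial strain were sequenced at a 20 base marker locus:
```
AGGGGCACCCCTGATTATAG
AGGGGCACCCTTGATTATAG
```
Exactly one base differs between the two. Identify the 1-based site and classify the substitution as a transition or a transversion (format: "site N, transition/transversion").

site 11, transition

Site 11 changes C→T. C is a pyrimidine and T is a pyrimidine, so this is a transition.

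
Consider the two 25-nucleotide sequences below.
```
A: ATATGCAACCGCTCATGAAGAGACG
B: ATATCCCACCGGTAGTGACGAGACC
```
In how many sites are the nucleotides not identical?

7

Comparing position by position, 7 sites differ: 5 (G/C), 7 (A/C), 12 (C/G), 14 (C/A), 15 (A/G), 19 (A/C), 25 (G/C).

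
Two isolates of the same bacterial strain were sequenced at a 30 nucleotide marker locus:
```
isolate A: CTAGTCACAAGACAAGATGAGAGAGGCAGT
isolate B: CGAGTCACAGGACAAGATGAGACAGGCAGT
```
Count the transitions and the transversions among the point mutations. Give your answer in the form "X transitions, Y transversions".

1 transition, 2 transversions

Mismatches (1-based):
position 2: T→G (pyrimidine→purine, transversion)
position 10: A→G (purine→purine, transition)
position 23: G→C (purine→pyrimidine, transversion)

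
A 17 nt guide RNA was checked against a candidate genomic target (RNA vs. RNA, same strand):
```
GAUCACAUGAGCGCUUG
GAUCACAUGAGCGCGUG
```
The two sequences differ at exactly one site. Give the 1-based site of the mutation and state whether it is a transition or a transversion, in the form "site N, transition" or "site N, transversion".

site 15, transversion

The sequences differ only at site 15: U→G (pyrimidine→purine), a transversion.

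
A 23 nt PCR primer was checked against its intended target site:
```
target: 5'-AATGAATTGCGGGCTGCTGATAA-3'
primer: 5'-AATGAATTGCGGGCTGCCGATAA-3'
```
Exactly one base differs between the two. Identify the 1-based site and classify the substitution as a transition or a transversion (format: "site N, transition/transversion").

Site 18 changes T→C. T is a pyrimidine and C is a pyrimidine, so this is a transition.

site 18, transition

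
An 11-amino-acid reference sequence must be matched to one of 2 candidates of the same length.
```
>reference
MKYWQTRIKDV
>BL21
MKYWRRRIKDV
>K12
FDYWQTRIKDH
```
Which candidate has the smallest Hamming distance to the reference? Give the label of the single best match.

Hamming distances to reference — BL21: 2; K12: 3.
Smallest is BL21 with 2 mismatches.

BL21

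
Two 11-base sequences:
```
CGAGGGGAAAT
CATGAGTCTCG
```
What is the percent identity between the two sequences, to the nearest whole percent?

27%

Mismatches at positions 2, 3, 5, 7, 8, 9, 10, 11 (1-based): 8 of 11.
Identical positions: 3/11 = 27.27% → 27%.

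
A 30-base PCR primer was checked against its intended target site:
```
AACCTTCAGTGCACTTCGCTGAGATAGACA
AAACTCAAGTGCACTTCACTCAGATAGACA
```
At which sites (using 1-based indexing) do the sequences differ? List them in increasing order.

Scanning 1-based: 3: C/A; 6: T/C; 7: C/A; 18: G/A; 21: G/C.

3, 6, 7, 18, 21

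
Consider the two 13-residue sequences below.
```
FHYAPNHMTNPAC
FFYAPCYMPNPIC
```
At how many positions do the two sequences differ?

5

Comparing position by position, 5 positions differ: 2 (H/F), 6 (N/C), 7 (H/Y), 9 (T/P), 12 (A/I).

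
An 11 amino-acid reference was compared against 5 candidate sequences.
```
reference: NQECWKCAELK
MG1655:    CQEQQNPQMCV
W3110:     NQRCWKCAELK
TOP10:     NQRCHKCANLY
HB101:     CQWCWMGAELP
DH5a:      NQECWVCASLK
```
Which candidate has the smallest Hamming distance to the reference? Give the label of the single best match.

Hamming distances to reference — MG1655: 9; W3110: 1; TOP10: 4; HB101: 5; DH5a: 2.
Smallest is W3110 with 1 mismatch.

W3110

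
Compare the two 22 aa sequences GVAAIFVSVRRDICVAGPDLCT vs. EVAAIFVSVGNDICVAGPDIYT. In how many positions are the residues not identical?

Mismatches (1-based): position 1: G→E; position 10: R→G; position 11: R→N; position 20: L→I; position 21: C→Y.

5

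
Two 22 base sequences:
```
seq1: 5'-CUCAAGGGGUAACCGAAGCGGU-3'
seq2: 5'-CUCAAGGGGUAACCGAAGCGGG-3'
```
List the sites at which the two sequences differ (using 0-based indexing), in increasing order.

21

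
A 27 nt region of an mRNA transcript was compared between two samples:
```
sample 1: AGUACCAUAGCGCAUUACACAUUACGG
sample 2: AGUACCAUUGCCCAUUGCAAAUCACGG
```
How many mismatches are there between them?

Comparing position by position, 5 bases differ: 9 (A/U), 12 (G/C), 17 (A/G), 20 (C/A), 23 (U/C).

5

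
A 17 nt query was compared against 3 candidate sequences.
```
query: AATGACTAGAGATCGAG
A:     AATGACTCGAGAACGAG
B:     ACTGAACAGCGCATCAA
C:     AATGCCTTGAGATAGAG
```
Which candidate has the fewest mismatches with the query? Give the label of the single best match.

A differs at 2 sites; B differs at 9 sites; C differs at 3 sites. The closest is A.

A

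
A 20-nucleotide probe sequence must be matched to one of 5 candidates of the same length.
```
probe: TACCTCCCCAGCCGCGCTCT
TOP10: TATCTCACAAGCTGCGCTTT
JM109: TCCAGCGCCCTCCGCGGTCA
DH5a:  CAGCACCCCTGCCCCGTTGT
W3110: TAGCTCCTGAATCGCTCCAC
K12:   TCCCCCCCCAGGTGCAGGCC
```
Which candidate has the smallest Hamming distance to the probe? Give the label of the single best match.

TOP10

TOP10 differs at 5 positions; JM109 differs at 8 positions; DH5a differs at 7 positions; W3110 differs at 9 positions; K12 differs at 8 positions. The closest is TOP10.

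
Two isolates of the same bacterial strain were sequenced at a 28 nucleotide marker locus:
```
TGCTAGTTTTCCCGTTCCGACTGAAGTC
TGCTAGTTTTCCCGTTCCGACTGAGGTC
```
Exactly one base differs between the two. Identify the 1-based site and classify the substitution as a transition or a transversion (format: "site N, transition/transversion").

The sequences differ only at site 25: A→G (purine→purine), a transition.

site 25, transition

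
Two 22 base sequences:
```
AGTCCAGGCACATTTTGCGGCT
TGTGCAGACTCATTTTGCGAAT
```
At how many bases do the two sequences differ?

Mismatches (1-based): base 1: A→T; base 4: C→G; base 8: G→A; base 10: A→T; base 20: G→A; base 21: C→A.

6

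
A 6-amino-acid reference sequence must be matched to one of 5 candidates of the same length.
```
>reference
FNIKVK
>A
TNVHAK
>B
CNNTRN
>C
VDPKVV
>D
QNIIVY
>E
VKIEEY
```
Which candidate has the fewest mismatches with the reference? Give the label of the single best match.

D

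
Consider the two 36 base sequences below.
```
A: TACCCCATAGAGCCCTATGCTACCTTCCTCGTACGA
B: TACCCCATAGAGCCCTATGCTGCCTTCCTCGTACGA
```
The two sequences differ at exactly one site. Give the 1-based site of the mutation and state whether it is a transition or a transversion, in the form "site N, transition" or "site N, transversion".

site 22, transition

Site 22 changes A→G. A is a purine and G is a purine, so this is a transition.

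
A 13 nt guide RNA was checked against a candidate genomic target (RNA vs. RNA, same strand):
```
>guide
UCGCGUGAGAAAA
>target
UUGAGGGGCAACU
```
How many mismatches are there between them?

7

The sequences differ at positions 2, 4, 6, 8, 9, 12, 13 (1-based) — 7 in total.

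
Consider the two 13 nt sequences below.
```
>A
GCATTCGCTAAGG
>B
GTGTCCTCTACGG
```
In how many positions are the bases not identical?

Comparing position by position, 5 positions differ: 2 (C/T), 3 (A/G), 5 (T/C), 7 (G/T), 11 (A/C).

5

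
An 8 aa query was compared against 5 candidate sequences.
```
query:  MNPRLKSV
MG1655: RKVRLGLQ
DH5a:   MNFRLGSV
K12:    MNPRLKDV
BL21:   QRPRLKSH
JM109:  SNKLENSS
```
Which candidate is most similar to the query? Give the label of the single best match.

K12

Hamming distances to query — MG1655: 6; DH5a: 2; K12: 1; BL21: 3; JM109: 6.
Smallest is K12 with 1 mismatch.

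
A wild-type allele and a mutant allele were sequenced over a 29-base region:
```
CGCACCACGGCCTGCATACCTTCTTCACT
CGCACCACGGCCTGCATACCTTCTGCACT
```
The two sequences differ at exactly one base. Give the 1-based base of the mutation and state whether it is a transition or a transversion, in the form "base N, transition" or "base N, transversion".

Base 25 changes T→G. T is a pyrimidine and G is a purine, so this is a transversion.

base 25, transversion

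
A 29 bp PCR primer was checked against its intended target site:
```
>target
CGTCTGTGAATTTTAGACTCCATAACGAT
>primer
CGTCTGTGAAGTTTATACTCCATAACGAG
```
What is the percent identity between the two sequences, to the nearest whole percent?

90%

3 positions differ (11, 16, 29), so 26 of 29 match: 26/29 = 89.66%.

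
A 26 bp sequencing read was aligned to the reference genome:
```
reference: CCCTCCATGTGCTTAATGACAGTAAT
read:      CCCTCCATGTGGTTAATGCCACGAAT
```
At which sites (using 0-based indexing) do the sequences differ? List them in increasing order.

Scanning 0-based: 11: C/G; 18: A/C; 21: G/C; 22: T/G.

11, 18, 21, 22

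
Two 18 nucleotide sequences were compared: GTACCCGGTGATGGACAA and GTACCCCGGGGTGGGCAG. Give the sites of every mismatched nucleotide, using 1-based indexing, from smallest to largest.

7, 9, 11, 15, 18

Differences at site 7 (G→C), site 9 (T→G), site 11 (A→G), site 15 (A→G), site 18 (A→G).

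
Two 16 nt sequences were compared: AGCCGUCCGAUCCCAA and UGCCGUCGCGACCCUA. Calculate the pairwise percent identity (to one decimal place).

62.5%

Mismatches at positions 1, 8, 9, 10, 11, 15 (1-based): 6 of 16.
Identical positions: 10/16 = 62.5% → 62.5%.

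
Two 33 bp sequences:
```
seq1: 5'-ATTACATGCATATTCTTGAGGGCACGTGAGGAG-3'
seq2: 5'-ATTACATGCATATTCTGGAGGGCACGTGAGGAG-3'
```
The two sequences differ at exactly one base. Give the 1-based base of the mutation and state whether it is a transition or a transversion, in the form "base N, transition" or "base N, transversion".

Base 17 changes T→G. T is a pyrimidine and G is a purine, so this is a transversion.

base 17, transversion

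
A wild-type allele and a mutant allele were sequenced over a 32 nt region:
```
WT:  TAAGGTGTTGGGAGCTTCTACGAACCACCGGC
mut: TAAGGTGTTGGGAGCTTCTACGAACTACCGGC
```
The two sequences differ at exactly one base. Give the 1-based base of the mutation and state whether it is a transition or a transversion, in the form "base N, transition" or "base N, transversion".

base 26, transition

Base 26 changes C→T. C is a pyrimidine and T is a pyrimidine, so this is a transition.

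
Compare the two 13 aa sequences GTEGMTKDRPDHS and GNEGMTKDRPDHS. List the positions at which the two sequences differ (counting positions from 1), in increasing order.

2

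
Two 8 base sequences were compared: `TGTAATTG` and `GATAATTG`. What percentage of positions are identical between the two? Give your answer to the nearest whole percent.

Mismatches at positions 1, 2 (1-based): 2 of 8.
Identical positions: 6/8 = 75% → 75%.

75%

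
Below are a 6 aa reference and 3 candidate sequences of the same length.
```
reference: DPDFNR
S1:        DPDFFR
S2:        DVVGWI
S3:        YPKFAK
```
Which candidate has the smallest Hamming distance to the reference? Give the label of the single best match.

S1

S1 differs at 1 position; S2 differs at 5 positions; S3 differs at 4 positions. The closest is S1.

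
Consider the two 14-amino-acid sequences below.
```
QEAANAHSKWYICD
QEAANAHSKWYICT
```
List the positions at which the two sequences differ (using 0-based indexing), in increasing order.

Differences at position 13 (D→T).

13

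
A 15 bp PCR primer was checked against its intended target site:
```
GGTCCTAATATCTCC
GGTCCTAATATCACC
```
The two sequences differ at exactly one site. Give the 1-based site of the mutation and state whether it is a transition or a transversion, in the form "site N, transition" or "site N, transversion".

site 13, transversion

The sequences differ only at site 13: T→A (pyrimidine→purine), a transversion.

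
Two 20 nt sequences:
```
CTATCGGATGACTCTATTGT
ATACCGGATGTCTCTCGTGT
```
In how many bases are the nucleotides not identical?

5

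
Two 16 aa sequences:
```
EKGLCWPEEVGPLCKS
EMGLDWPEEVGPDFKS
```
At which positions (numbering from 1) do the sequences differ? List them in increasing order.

2, 5, 13, 14

Scanning 1-based: 2: K/M; 5: C/D; 13: L/D; 14: C/F.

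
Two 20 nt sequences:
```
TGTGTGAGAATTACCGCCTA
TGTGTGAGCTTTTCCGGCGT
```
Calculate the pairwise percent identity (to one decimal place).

70.0%

Mismatches at positions 9, 10, 13, 17, 19, 20 (1-based): 6 of 20.
Identical positions: 14/20 = 70% → 70.0%.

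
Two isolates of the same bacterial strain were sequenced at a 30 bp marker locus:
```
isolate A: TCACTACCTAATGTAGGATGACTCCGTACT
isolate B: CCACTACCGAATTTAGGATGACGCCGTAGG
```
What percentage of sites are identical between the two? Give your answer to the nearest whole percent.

80%

Mismatches at positions 1, 9, 13, 23, 29, 30 (1-based): 6 of 30.
Identical positions: 24/30 = 80% → 80%.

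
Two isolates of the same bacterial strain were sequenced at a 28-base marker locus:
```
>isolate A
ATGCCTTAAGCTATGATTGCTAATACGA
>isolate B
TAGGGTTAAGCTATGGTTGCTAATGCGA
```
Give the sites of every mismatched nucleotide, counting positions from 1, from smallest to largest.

Differences at site 1 (A→T), site 2 (T→A), site 4 (C→G), site 5 (C→G), site 16 (A→G), site 25 (A→G).

1, 2, 4, 5, 16, 25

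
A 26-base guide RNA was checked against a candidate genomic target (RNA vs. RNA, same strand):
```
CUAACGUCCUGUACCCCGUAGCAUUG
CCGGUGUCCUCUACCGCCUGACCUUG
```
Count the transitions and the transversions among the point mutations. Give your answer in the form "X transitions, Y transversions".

6 transitions, 4 transversions

Transitions (purine↔purine or pyrimidine↔pyrimidine): 2 U→C, 3 A→G, 4 A→G, 5 C→U, 20 A→G, 21 G→A.
Transversions (purine↔pyrimidine): 11 G→C, 16 C→G, 18 G→C, 23 A→C.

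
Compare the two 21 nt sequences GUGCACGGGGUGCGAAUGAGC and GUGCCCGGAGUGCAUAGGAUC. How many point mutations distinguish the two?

Comparing position by position, 6 bases differ: 5 (A/C), 9 (G/A), 14 (G/A), 15 (A/U), 17 (U/G), 20 (G/U).

6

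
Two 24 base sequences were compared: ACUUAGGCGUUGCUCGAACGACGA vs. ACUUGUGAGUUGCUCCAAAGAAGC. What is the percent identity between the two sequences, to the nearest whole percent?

71%

Mismatches at positions 5, 6, 8, 16, 19, 22, 24 (1-based): 7 of 24.
Identical positions: 17/24 = 70.83% → 71%.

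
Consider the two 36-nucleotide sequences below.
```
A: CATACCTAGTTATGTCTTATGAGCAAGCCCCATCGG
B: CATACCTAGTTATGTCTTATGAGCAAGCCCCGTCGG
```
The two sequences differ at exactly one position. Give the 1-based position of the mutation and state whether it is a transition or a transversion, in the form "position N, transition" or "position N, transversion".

position 32, transition

Position 32 changes A→G. A is a purine and G is a purine, so this is a transition.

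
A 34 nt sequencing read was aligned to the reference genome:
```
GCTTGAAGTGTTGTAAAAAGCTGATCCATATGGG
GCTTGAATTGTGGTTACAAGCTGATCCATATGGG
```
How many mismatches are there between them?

4

The sequences differ at bases 8, 12, 15, 17 (1-based) — 4 in total.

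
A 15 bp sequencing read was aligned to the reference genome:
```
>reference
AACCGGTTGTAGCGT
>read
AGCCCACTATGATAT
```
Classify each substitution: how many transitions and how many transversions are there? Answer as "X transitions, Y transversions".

Transitions (purine↔purine or pyrimidine↔pyrimidine): 2 A→G, 6 G→A, 7 T→C, 9 G→A, 11 A→G, 12 G→A, 13 C→T, 14 G→A.
Transversions (purine↔pyrimidine): 5 G→C.

8 transitions, 1 transversion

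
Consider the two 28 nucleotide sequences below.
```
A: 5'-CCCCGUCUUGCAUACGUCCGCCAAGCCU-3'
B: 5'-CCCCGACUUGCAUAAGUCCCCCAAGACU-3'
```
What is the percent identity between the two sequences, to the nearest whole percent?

86%

Mismatches at positions 6, 15, 20, 26 (1-based): 4 of 28.
Identical positions: 24/28 = 85.71% → 86%.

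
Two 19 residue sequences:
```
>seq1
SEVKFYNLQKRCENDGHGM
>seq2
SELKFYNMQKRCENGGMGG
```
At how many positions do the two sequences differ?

5

Comparing position by position, 5 positions differ: 3 (V/L), 8 (L/M), 15 (D/G), 17 (H/M), 19 (M/G).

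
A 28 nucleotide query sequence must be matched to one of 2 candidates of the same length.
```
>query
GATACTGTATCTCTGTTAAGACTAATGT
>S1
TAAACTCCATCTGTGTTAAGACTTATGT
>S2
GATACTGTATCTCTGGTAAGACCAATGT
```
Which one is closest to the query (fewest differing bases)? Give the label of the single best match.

S2

S1 differs at 6 bases; S2 differs at 2 bases. The closest is S2.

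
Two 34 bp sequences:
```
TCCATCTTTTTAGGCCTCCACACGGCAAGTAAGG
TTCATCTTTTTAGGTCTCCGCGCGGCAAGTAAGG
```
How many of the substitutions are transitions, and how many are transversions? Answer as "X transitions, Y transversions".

4 transitions, 0 transversions

Mismatches (1-based):
position 2: C→T (pyrimidine→pyrimidine, transition)
position 15: C→T (pyrimidine→pyrimidine, transition)
position 20: A→G (purine→purine, transition)
position 22: A→G (purine→purine, transition)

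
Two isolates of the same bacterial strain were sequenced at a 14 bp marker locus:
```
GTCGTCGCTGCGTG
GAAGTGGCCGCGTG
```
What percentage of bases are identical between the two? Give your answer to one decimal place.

71.4%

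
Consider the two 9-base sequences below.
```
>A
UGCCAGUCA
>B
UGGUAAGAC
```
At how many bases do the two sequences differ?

Mismatches (1-based): base 3: C→G; base 4: C→U; base 6: G→A; base 7: U→G; base 8: C→A; base 9: A→C.

6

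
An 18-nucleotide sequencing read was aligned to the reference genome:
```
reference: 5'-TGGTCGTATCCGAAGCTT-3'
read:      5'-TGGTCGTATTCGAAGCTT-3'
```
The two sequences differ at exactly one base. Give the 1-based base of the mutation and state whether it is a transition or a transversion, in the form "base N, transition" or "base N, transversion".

The sequences differ only at base 10: C→T (pyrimidine→pyrimidine), a transition.

base 10, transition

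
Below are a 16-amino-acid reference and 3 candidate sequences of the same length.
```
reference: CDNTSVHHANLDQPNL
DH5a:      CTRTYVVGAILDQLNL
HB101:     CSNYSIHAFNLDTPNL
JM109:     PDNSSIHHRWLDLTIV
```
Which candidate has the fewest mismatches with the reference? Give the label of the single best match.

HB101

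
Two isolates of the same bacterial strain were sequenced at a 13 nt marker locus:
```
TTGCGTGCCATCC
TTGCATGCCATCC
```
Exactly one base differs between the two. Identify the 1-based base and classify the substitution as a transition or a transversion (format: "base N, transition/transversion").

base 5, transition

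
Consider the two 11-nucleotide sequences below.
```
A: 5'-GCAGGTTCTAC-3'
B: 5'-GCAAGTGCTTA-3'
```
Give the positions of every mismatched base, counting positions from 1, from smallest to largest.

4, 7, 10, 11

Scanning 1-based: 4: G/A; 7: T/G; 10: A/T; 11: C/A.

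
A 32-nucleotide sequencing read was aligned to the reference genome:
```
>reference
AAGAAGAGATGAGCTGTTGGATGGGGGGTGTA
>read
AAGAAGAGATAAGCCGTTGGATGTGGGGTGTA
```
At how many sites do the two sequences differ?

3

The sequences differ at sites 11, 15, 24 (1-based) — 3 in total.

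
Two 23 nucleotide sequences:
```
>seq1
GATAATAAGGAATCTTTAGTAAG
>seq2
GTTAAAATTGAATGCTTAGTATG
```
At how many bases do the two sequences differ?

7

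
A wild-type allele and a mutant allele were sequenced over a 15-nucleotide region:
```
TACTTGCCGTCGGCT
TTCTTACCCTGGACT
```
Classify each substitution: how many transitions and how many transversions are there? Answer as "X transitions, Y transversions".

Transitions (purine↔purine or pyrimidine↔pyrimidine): 6 G→A, 13 G→A.
Transversions (purine↔pyrimidine): 2 A→T, 9 G→C, 11 C→G.

2 transitions, 3 transversions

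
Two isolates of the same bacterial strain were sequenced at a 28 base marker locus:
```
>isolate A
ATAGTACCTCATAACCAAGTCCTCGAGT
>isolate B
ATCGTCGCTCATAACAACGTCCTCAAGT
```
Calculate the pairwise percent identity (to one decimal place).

6 positions differ (3, 6, 7, 16, 18, 25), so 22 of 28 match: 22/28 = 78.57%.

78.6%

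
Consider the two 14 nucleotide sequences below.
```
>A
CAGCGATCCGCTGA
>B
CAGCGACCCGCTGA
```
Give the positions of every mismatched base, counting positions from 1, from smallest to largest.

Scanning 1-based: 7: T/C.

7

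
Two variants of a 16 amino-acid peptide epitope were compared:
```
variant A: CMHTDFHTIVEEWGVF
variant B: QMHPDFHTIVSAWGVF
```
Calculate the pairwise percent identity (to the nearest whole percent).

75%

Mismatches at positions 1, 4, 11, 12 (1-based): 4 of 16.
Identical positions: 12/16 = 75% → 75%.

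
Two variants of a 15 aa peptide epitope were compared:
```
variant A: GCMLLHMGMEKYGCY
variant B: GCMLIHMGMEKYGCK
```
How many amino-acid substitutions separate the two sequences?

2

Mismatches (1-based): residue 5: L→I; residue 15: Y→K.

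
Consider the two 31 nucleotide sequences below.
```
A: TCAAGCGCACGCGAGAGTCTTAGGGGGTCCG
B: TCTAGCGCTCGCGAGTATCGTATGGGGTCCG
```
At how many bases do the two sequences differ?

Comparing position by position, 6 bases differ: 3 (A/T), 9 (A/T), 16 (A/T), 17 (G/A), 20 (T/G), 23 (G/T).

6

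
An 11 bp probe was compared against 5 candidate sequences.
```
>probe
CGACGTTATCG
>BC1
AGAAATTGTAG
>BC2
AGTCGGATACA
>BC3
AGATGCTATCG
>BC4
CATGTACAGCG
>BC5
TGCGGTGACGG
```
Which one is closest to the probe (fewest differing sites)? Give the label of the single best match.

Hamming distances to probe — BC1: 5; BC2: 7; BC3: 3; BC4: 7; BC5: 6.
Smallest is BC3 with 3 mismatches.

BC3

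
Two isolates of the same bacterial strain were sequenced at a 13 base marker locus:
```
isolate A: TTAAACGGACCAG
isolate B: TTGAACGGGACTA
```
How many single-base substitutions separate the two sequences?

Comparing position by position, 5 bases differ: 3 (A/G), 9 (A/G), 10 (C/A), 12 (A/T), 13 (G/A).

5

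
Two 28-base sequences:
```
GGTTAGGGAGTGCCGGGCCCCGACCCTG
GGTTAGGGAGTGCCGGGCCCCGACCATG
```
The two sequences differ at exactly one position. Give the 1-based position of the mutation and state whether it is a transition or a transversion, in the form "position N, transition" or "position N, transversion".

position 26, transversion

Position 26 changes C→A. C is a pyrimidine and A is a purine, so this is a transversion.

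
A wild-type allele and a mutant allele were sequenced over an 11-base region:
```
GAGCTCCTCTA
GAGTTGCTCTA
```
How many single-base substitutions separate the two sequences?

2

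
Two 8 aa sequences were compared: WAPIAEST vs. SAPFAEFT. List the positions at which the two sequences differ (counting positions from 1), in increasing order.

1, 4, 7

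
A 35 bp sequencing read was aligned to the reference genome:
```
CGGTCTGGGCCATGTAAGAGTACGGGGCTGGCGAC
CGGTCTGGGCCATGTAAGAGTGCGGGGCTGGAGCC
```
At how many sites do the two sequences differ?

3

The sequences differ at sites 22, 32, 34 (1-based) — 3 in total.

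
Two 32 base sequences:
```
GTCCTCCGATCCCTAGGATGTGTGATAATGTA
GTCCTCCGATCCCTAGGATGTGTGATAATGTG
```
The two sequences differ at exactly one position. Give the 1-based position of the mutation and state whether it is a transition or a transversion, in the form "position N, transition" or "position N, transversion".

position 32, transition

The sequences differ only at position 32: A→G (purine→purine), a transition.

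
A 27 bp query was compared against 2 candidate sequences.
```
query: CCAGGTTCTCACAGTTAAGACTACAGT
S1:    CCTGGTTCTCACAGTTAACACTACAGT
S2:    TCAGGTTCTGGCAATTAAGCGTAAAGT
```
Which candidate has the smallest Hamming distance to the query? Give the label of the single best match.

S1

S1 differs at 2 sites; S2 differs at 7 sites. The closest is S1.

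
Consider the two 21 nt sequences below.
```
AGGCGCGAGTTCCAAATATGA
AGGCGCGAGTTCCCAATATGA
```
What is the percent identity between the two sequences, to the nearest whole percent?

1 position differs (14), so 20 of 21 match: 20/21 = 95.24%.

95%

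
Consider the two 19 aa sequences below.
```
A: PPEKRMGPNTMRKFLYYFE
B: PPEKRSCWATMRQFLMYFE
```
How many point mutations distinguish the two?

6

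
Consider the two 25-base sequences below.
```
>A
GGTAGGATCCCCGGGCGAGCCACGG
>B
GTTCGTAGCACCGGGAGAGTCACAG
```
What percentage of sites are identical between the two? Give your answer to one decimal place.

68.0%

8 positions differ (2, 4, 6, 8, 10, 16, 20, 24), so 17 of 25 match: 17/25 = 68%.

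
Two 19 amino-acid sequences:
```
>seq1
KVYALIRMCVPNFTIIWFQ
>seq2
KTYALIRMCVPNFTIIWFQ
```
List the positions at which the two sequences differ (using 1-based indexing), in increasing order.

Differences at position 2 (V→T).

2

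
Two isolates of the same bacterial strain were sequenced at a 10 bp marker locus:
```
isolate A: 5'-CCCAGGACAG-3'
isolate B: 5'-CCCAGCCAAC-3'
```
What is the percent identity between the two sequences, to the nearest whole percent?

Mismatches at positions 6, 7, 8, 10 (1-based): 4 of 10.
Identical positions: 6/10 = 60% → 60%.

60%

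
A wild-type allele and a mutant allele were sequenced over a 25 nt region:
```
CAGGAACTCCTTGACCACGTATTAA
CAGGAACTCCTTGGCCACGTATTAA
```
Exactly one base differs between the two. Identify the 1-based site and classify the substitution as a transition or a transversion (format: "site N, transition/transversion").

site 14, transition

The sequences differ only at site 14: A→G (purine→purine), a transition.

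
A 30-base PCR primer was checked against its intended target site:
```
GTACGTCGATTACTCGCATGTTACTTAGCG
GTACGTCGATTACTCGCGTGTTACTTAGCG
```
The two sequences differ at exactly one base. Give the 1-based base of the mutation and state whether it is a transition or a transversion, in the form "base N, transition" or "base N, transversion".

base 18, transition

The sequences differ only at base 18: A→G (purine→purine), a transition.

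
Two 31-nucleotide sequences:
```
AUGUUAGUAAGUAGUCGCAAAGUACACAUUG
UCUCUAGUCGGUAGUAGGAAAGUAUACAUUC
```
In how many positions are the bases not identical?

The sequences differ at positions 1, 2, 3, 4, 9, 10, 16, 18, 25, 31 (1-based) — 10 in total.

10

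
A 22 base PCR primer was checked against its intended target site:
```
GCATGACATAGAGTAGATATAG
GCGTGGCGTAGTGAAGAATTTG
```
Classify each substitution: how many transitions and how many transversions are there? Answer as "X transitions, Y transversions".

Transitions (purine↔purine or pyrimidine↔pyrimidine): 3 A→G, 6 A→G, 8 A→G.
Transversions (purine↔pyrimidine): 12 A→T, 14 T→A, 18 T→A, 19 A→T, 21 A→T.

3 transitions, 5 transversions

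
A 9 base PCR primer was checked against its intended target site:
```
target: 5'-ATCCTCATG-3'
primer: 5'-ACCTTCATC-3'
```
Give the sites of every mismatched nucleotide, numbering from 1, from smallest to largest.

2, 4, 9

Scanning 1-based: 2: T/C; 4: C/T; 9: G/C.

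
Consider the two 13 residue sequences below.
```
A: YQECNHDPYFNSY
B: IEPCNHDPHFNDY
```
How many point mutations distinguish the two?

5

The sequences differ at residues 1, 2, 3, 9, 12 (1-based) — 5 in total.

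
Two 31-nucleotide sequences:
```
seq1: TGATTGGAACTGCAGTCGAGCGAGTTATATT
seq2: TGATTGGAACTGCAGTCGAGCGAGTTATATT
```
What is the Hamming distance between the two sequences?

0

No positions differ; the sequences are identical.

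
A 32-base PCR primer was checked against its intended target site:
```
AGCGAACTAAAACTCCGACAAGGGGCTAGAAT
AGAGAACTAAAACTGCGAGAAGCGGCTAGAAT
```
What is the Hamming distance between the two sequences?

4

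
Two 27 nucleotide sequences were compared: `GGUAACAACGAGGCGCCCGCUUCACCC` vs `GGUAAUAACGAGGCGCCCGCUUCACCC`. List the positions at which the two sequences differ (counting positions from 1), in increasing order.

6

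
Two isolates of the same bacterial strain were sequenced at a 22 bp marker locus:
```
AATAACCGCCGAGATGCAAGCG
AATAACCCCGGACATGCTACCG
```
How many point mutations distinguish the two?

5

The sequences differ at bases 8, 10, 13, 18, 20 (1-based) — 5 in total.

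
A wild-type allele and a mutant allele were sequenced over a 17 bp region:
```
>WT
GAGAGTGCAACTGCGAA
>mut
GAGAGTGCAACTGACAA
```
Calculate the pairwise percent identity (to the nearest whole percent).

88%

2 positions differ (14, 15), so 15 of 17 match: 15/17 = 88.24%.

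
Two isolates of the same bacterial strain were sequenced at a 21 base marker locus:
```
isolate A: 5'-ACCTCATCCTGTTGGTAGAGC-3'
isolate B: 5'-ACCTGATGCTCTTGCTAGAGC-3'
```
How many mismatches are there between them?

4

Comparing position by position, 4 positions differ: 5 (C/G), 8 (C/G), 11 (G/C), 15 (G/C).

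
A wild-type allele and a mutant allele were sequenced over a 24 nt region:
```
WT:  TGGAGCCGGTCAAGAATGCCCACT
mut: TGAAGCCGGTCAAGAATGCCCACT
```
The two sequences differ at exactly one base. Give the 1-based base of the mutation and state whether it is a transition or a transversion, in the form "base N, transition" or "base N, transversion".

Base 3 changes G→A. G is a purine and A is a purine, so this is a transition.

base 3, transition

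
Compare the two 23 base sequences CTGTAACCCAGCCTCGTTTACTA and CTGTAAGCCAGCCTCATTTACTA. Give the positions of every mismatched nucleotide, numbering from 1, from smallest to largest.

7, 16

Scanning 1-based: 7: C/G; 16: G/A.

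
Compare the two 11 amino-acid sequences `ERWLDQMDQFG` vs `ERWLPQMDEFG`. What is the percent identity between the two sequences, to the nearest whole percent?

2 positions differ (5, 9), so 9 of 11 match: 9/11 = 81.82%.

82%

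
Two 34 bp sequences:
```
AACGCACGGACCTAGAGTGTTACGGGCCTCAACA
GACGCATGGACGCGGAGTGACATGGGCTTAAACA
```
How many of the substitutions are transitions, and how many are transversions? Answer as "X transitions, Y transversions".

Transitions (purine↔purine or pyrimidine↔pyrimidine): 1 A→G, 7 C→T, 13 T→C, 14 A→G, 21 T→C, 23 C→T, 28 C→T.
Transversions (purine↔pyrimidine): 12 C→G, 20 T→A, 30 C→A.

7 transitions, 3 transversions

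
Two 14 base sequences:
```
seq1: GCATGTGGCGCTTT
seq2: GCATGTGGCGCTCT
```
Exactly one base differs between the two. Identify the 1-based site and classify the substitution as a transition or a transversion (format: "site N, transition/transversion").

site 13, transition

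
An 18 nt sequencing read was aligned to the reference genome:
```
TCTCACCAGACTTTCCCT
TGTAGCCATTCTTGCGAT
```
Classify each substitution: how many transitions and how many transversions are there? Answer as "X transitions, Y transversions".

1 transition, 7 transversions

Mismatches (1-based):
site 2: C→G (pyrimidine→purine, transversion)
site 4: C→A (pyrimidine→purine, transversion)
site 5: A→G (purine→purine, transition)
site 9: G→T (purine→pyrimidine, transversion)
site 10: A→T (purine→pyrimidine, transversion)
site 14: T→G (pyrimidine→purine, transversion)
site 16: C→G (pyrimidine→purine, transversion)
site 17: C→A (pyrimidine→purine, transversion)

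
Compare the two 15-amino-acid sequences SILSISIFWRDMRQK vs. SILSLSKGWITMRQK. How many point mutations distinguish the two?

5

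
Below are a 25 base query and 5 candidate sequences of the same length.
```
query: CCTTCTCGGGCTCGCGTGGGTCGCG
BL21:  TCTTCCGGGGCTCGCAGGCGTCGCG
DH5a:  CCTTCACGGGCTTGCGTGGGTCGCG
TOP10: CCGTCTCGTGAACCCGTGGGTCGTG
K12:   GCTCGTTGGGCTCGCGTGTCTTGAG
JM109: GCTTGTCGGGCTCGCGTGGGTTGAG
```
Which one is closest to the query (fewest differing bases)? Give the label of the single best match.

DH5a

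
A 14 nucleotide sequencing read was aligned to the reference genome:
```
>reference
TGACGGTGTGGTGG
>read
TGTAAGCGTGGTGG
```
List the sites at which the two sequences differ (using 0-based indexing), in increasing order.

2, 3, 4, 6

Scanning 0-based: 2: A/T; 3: C/A; 4: G/A; 6: T/C.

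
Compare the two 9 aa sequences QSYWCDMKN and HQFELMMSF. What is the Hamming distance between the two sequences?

8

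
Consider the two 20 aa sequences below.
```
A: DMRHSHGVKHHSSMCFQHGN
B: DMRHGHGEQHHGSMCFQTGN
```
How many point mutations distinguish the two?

5

Comparing position by position, 5 residues differ: 5 (S/G), 8 (V/E), 9 (K/Q), 12 (S/G), 18 (H/T).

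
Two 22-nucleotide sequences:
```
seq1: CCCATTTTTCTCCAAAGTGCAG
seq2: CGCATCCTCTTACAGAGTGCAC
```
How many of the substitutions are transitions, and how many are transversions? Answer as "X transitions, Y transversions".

5 transitions, 3 transversions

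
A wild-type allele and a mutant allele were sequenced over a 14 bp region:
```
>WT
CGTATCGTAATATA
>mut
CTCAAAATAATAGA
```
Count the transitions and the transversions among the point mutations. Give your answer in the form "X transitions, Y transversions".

2 transitions, 4 transversions

Transitions (purine↔purine or pyrimidine↔pyrimidine): 3 T→C, 7 G→A.
Transversions (purine↔pyrimidine): 2 G→T, 5 T→A, 6 C→A, 13 T→G.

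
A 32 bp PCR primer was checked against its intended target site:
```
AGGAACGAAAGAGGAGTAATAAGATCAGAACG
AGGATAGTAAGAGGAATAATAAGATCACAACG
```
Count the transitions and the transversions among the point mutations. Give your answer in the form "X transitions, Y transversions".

Mismatches (1-based):
site 5: A→T (purine→pyrimidine, transversion)
site 6: C→A (pyrimidine→purine, transversion)
site 8: A→T (purine→pyrimidine, transversion)
site 16: G→A (purine→purine, transition)
site 28: G→C (purine→pyrimidine, transversion)

1 transition, 4 transversions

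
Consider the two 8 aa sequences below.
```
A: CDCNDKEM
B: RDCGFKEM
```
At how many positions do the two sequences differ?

The sequences differ at positions 1, 4, 5 (1-based) — 3 in total.

3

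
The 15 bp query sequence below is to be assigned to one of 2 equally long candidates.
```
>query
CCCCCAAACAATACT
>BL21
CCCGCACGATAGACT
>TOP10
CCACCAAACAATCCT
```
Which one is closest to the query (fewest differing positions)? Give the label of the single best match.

TOP10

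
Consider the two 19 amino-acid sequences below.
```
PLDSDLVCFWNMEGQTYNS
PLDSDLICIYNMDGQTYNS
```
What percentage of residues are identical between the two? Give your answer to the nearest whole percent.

79%

Mismatches at positions 7, 9, 10, 13 (1-based): 4 of 19.
Identical positions: 15/19 = 78.95% → 79%.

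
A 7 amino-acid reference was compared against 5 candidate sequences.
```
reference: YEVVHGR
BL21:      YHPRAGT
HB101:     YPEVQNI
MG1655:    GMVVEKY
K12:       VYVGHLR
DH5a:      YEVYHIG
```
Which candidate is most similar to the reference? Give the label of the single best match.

DH5a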